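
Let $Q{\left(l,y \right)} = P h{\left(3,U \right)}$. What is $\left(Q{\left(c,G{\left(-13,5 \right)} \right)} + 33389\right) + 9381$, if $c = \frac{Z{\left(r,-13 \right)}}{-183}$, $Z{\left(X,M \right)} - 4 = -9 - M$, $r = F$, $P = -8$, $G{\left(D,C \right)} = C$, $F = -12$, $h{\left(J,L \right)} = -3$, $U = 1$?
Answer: $42794$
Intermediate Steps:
$r = -12$
$Z{\left(X,M \right)} = -5 - M$ ($Z{\left(X,M \right)} = 4 - \left(9 + M\right) = -5 - M$)
$c = - \frac{8}{183}$ ($c = \frac{-5 - -13}{-183} = \left(-5 + 13\right) \left(- \frac{1}{183}\right) = 8 \left(- \frac{1}{183}\right) = - \frac{8}{183} \approx -0.043716$)
$Q{\left(l,y \right)} = 24$ ($Q{\left(l,y \right)} = \left(-8\right) \left(-3\right) = 24$)
$\left(Q{\left(c,G{\left(-13,5 \right)} \right)} + 33389\right) + 9381 = \left(24 + 33389\right) + 9381 = 33413 + 9381 = 42794$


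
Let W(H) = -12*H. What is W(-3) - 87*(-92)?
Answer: 8040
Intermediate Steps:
W(-3) - 87*(-92) = -12*(-3) - 87*(-92) = 36 + 8004 = 8040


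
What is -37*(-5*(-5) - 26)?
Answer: 37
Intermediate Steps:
-37*(-5*(-5) - 26) = -37*(25 - 26) = -37*(-1) = 37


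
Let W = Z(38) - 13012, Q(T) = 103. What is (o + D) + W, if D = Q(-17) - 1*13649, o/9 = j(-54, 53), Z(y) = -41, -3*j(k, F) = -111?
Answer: -26266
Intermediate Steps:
j(k, F) = 37 (j(k, F) = -⅓*(-111) = 37)
o = 333 (o = 9*37 = 333)
W = -13053 (W = -41 - 13012 = -13053)
D = -13546 (D = 103 - 1*13649 = 103 - 13649 = -13546)
(o + D) + W = (333 - 13546) - 13053 = -13213 - 13053 = -26266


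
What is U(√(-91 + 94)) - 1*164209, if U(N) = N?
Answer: -164209 + √3 ≈ -1.6421e+5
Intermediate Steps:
U(√(-91 + 94)) - 1*164209 = √(-91 + 94) - 1*164209 = √3 - 164209 = -164209 + √3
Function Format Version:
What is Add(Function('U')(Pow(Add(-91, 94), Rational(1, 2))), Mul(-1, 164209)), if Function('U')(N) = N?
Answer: Add(-164209, Pow(3, Rational(1, 2))) ≈ -1.6421e+5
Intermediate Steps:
Add(Function('U')(Pow(Add(-91, 94), Rational(1, 2))), Mul(-1, 164209)) = Add(Pow(Add(-91, 94), Rational(1, 2)), Mul(-1, 164209)) = Add(Pow(3, Rational(1, 2)), -164209) = Add(-164209, Pow(3, Rational(1, 2)))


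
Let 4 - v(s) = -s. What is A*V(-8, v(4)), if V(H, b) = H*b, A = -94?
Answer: 6016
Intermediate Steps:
v(s) = 4 + s (v(s) = 4 - (-1)*s = 4 + s)
A*V(-8, v(4)) = -(-752)*(4 + 4) = -(-752)*8 = -94*(-64) = 6016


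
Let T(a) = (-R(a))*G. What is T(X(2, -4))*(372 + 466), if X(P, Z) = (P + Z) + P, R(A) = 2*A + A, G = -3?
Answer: 0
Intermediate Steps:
R(A) = 3*A
X(P, Z) = Z + 2*P
T(a) = 9*a (T(a) = -3*a*(-3) = 9*a)
T(X(2, -4))*(372 + 466) = (9*(-4 + 2*2))*(372 + 466) = (9*(-4 + 4))*838 = (9*0)*838 = 0*838 = 0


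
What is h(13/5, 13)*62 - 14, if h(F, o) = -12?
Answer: -758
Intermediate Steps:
h(13/5, 13)*62 - 14 = -12*62 - 14 = -744 - 14 = -758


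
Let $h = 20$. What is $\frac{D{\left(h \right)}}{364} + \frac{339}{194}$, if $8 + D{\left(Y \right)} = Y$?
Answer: $\frac{31431}{17654} \approx 1.7804$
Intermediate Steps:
$D{\left(Y \right)} = -8 + Y$
$\frac{D{\left(h \right)}}{364} + \frac{339}{194} = \frac{-8 + 20}{364} + \frac{339}{194} = 12 \cdot \frac{1}{364} + 339 \cdot \frac{1}{194} = \frac{3}{91} + \frac{339}{194} = \frac{31431}{17654}$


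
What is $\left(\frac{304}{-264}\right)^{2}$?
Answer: $\frac{1444}{1089} \approx 1.326$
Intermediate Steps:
$\left(\frac{304}{-264}\right)^{2} = \left(304 \left(- \frac{1}{264}\right)\right)^{2} = \left(- \frac{38}{33}\right)^{2} = \frac{1444}{1089}$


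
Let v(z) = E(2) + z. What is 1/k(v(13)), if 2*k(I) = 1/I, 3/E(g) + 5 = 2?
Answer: 24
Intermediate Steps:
E(g) = -1 (E(g) = 3/(-5 + 2) = 3/(-3) = 3*(-⅓) = -1)
v(z) = -1 + z
k(I) = 1/(2*I)
1/k(v(13)) = 1/(1/(2*(-1 + 13))) = 1/((½)/12) = 1/((½)*(1/12)) = 1/(1/24) = 24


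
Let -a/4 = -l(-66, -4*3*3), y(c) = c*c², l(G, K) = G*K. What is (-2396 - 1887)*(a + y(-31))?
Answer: 86889221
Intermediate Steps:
y(c) = c³
a = 9504 (a = -(-4)*(-66*(-4*3)*3) = -(-4)*(-(-792)*3) = -(-4)*(-66*(-36)) = -(-4)*2376 = -4*(-2376) = 9504)
(-2396 - 1887)*(a + y(-31)) = (-2396 - 1887)*(9504 + (-31)³) = -4283*(9504 - 29791) = -4283*(-20287) = 86889221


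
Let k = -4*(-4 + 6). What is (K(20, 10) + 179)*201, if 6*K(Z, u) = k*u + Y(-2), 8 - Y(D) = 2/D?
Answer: 67201/2 ≈ 33601.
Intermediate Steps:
Y(D) = 8 - 2/D
k = -8 (k = -4*2 = -8)
K(Z, u) = 3/2 - 4*u/3 (K(Z, u) = (-8*u + (8 - 2/(-2)))/6 = (-8*u + (8 - 2*(-½)))/6 = (-8*u + (8 + 1))/6 = (-8*u + 9)/6 = (9 - 8*u)/6 = 3/2 - 4*u/3)
(K(20, 10) + 179)*201 = ((3/2 - 4/3*10) + 179)*201 = ((3/2 - 40/3) + 179)*201 = (-71/6 + 179)*201 = (1003/6)*201 = 67201/2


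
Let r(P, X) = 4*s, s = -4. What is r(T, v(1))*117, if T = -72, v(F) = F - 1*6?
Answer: -1872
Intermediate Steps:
v(F) = -6 + F (v(F) = F - 6 = -6 + F)
r(P, X) = -16 (r(P, X) = 4*(-4) = -16)
r(T, v(1))*117 = -16*117 = -1872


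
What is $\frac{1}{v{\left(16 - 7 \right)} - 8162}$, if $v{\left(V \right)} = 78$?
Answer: $- \frac{1}{8084} \approx -0.0001237$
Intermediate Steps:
$\frac{1}{v{\left(16 - 7 \right)} - 8162} = \frac{1}{78 - 8162} = \frac{1}{-8084} = - \frac{1}{8084}$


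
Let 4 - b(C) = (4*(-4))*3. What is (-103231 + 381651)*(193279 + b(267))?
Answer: 53827217020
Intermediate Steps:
b(C) = 52 (b(C) = 4 - 4*(-4)*3 = 4 - (-16)*3 = 4 - 1*(-48) = 4 + 48 = 52)
(-103231 + 381651)*(193279 + b(267)) = (-103231 + 381651)*(193279 + 52) = 278420*193331 = 53827217020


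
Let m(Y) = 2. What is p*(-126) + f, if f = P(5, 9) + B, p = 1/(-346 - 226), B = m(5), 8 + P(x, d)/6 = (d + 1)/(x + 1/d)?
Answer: -223919/6578 ≈ -34.041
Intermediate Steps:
P(x, d) = -48 + 6*(1 + d)/(x + 1/d) (P(x, d) = -48 + 6*((d + 1)/(x + 1/d)) = -48 + 6*((1 + d)/(x + 1/d)) = -48 + 6*(1 + d)/(x + 1/d))
B = 2
p = -1/572 (p = 1/(-572) = -1/572 ≈ -0.0017483)
f = -788/23 (f = 6*(-8 + 9 + 9² - 8*9*5)/(1 + 9*5) + 2 = 6*(-8 + 9 + 81 - 360)/(1 + 45) + 2 = 6*(-278)/46 + 2 = 6*(1/46)*(-278) + 2 = -834/23 + 2 = -788/23 ≈ -34.261)
p*(-126) + f = -1/572*(-126) - 788/23 = 63/286 - 788/23 = -223919/6578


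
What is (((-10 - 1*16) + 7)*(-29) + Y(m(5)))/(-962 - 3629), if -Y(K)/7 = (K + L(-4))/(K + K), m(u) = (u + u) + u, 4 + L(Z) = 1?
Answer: -2741/22955 ≈ -0.11941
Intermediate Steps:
L(Z) = -3 (L(Z) = -4 + 1 = -3)
m(u) = 3*u (m(u) = 2*u + u = 3*u)
Y(K) = -7*(-3 + K)/(2*K) (Y(K) = -7*(K - 3)/(K + K) = -7*(-3 + K)/(2*K))
(((-10 - 1*16) + 7)*(-29) + Y(m(5)))/(-962 - 3629) = (((-10 - 1*16) + 7)*(-29) + 7*(3 - 3*5)/(2*((3*5))))/(-962 - 3629) = (((-10 - 16) + 7)*(-29) + (7/2)*(3 - 1*15)/15)/(-4591) = ((-26 + 7)*(-29) + (7/2)*(1/15)*(3 - 15))*(-1/4591) = (-19*(-29) + (7/2)*(1/15)*(-12))*(-1/4591) = (551 - 14/5)*(-1/4591) = (2741/5)*(-1/4591) = -2741/22955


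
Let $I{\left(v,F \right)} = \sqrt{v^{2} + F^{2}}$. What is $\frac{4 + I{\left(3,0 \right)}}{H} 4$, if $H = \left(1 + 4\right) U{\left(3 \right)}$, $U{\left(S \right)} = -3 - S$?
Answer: $- \frac{14}{15} \approx -0.93333$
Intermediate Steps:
$H = -30$ ($H = \left(1 + 4\right) \left(-3 - 3\right) = 5 \left(-3 - 3\right) = 5 \left(-6\right) = -30$)
$I{\left(v,F \right)} = \sqrt{F^{2} + v^{2}}$
$\frac{4 + I{\left(3,0 \right)}}{H} 4 = \frac{4 + \sqrt{0^{2} + 3^{2}}}{-30} \cdot 4 = \left(4 + \sqrt{0 + 9}\right) \left(- \frac{1}{30}\right) 4 = \left(4 + \sqrt{9}\right) \left(- \frac{1}{30}\right) 4 = \left(4 + 3\right) \left(- \frac{1}{30}\right) 4 = 7 \left(- \frac{1}{30}\right) 4 = \left(- \frac{7}{30}\right) 4 = - \frac{14}{15}$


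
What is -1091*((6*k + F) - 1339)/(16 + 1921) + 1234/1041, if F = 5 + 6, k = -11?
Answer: 1585599272/2016417 ≈ 786.34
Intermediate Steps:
F = 11
-1091*((6*k + F) - 1339)/(16 + 1921) + 1234/1041 = -1091*((6*(-11) + 11) - 1339)/(16 + 1921) + 1234/1041 = -1091/(1937/((-66 + 11) - 1339)) + 1234*(1/1041) = -1091/(1937/(-55 - 1339)) + 1234/1041 = -1091/(1937/(-1394)) + 1234/1041 = -1091/(1937*(-1/1394)) + 1234/1041 = -1091/(-1937/1394) + 1234/1041 = -1091*(-1394/1937) + 1234/1041 = 1520854/1937 + 1234/1041 = 1585599272/2016417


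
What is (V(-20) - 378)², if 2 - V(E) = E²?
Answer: 602176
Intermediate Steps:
V(E) = 2 - E²
(V(-20) - 378)² = ((2 - 1*(-20)²) - 378)² = ((2 - 1*400) - 378)² = ((2 - 400) - 378)² = (-398 - 378)² = (-776)² = 602176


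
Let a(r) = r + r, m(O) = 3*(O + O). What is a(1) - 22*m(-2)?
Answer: 266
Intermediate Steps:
m(O) = 6*O (m(O) = 3*(2*O) = 6*O)
a(r) = 2*r
a(1) - 22*m(-2) = 2*1 - 132*(-2) = 2 - 22*(-12) = 2 + 264 = 266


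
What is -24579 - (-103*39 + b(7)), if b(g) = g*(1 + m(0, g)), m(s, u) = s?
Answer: -20569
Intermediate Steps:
b(g) = g (b(g) = g*(1 + 0) = g*1 = g)
-24579 - (-103*39 + b(7)) = -24579 - (-103*39 + 7) = -24579 - (-4017 + 7) = -24579 - 1*(-4010) = -24579 + 4010 = -20569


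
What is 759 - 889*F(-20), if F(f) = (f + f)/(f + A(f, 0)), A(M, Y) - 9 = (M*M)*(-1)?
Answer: 276389/411 ≈ 672.48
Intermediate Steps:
A(M, Y) = 9 - M**2 (A(M, Y) = 9 + (M*M)*(-1) = 9 + M**2*(-1) = 9 - M**2)
F(f) = 2*f/(9 + f - f**2) (F(f) = (f + f)/(f + (9 - f**2)) = (2*f)/(9 + f - f**2) = 2*f/(9 + f - f**2))
759 - 889*F(-20) = 759 - 1778*(-20)/(9 - 20 - 1*(-20)**2) = 759 - 1778*(-20)/(9 - 20 - 1*400) = 759 - 1778*(-20)/(9 - 20 - 400) = 759 - 1778*(-20)/(-411) = 759 - 1778*(-20)*(-1)/411 = 759 - 889*40/411 = 759 - 35560/411 = 276389/411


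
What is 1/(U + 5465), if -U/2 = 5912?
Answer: -1/6359 ≈ -0.00015726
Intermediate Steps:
U = -11824 (U = -2*5912 = -11824)
1/(U + 5465) = 1/(-11824 + 5465) = 1/(-6359) = -1/6359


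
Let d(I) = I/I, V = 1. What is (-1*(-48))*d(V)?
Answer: 48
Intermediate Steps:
d(I) = 1
(-1*(-48))*d(V) = -1*(-48)*1 = 48*1 = 48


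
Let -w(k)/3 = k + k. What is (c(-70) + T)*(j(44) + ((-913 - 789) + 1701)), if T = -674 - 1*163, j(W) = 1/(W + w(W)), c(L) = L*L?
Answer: -897923/220 ≈ -4081.5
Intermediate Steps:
c(L) = L²
w(k) = -6*k (w(k) = -3*(k + k) = -6*k)
j(W) = -1/(5*W) (j(W) = 1/(W - 6*W) = 1/(-5*W) = -1/(5*W))
T = -837 (T = -674 - 163 = -837)
(c(-70) + T)*(j(44) + ((-913 - 789) + 1701)) = ((-70)² - 837)*(-⅕/44 + ((-913 - 789) + 1701)) = (4900 - 837)*(-⅕*1/44 + (-1702 + 1701)) = 4063*(-1/220 - 1) = 4063*(-221/220) = -897923/220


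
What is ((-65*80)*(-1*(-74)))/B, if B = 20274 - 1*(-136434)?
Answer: -96200/39177 ≈ -2.4555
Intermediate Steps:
B = 156708 (B = 20274 + 136434 = 156708)
((-65*80)*(-1*(-74)))/B = ((-65*80)*(-1*(-74)))/156708 = -5200*74*(1/156708) = -384800*1/156708 = -96200/39177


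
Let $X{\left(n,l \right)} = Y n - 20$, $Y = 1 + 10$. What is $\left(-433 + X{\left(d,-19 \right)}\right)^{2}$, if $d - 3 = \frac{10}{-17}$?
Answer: $\frac{52562500}{289} \approx 1.8188 \cdot 10^{5}$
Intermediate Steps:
$Y = 11$
$d = \frac{41}{17}$ ($d = 3 + \frac{10}{-17} = 3 + 10 \left(- \frac{1}{17}\right) = 3 - \frac{10}{17} = \frac{41}{17} \approx 2.4118$)
$X{\left(n,l \right)} = -20 + 11 n$ ($X{\left(n,l \right)} = 11 n - 20 = -20 + 11 n$)
$\left(-433 + X{\left(d,-19 \right)}\right)^{2} = \left(-433 + \left(-20 + 11 \cdot \frac{41}{17}\right)\right)^{2} = \left(-433 + \left(-20 + \frac{451}{17}\right)\right)^{2} = \left(-433 + \frac{111}{17}\right)^{2} = \left(- \frac{7250}{17}\right)^{2} = \frac{52562500}{289}$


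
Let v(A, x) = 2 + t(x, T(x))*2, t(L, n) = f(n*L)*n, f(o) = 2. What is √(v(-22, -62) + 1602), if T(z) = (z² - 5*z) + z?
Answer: 2*√4493 ≈ 134.06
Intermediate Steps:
T(z) = z² - 4*z
t(L, n) = 2*n
v(A, x) = 2 + 4*x*(-4 + x) (v(A, x) = 2 + (2*(x*(-4 + x)))*2 = 2 + (2*x*(-4 + x))*2 = 2 + 4*x*(-4 + x))
√(v(-22, -62) + 1602) = √((2 + 4*(-62)*(-4 - 62)) + 1602) = √((2 + 4*(-62)*(-66)) + 1602) = √((2 + 16368) + 1602) = √(16370 + 1602) = √17972 = 2*√4493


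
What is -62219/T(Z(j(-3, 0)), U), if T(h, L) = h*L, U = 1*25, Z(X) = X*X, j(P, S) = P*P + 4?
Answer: -62219/4225 ≈ -14.726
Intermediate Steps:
j(P, S) = 4 + P² (j(P, S) = P² + 4 = 4 + P²)
Z(X) = X²
U = 25
T(h, L) = L*h
-62219/T(Z(j(-3, 0)), U) = -62219*1/(25*(4 + (-3)²)²) = -62219*1/(25*(4 + 9)²) = -62219/(25*13²) = -62219/(25*169) = -62219/4225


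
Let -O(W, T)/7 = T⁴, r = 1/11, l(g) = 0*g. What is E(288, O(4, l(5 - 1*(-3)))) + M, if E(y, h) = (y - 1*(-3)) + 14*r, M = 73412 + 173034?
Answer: 2714121/11 ≈ 2.4674e+5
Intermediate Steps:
M = 246446
l(g) = 0
r = 1/11 ≈ 0.090909
O(W, T) = -7*T⁴
E(y, h) = 47/11 + y (E(y, h) = (y - 1*(-3)) + 14*(1/11) = (y + 3) + 14/11 = (3 + y) + 14/11 = 47/11 + y)
E(288, O(4, l(5 - 1*(-3)))) + M = (47/11 + 288) + 246446 = 3215/11 + 246446 = 2714121/11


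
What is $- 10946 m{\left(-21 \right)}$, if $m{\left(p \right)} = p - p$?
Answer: $0$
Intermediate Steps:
$m{\left(p \right)} = 0$
$- 10946 m{\left(-21 \right)} = \left(-10946\right) 0 = 0$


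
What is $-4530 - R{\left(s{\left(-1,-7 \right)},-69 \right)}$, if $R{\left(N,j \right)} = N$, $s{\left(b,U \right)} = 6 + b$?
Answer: $-4535$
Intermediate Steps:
$-4530 - R{\left(s{\left(-1,-7 \right)},-69 \right)} = -4530 - \left(6 - 1\right) = -4530 - 5 = -4535$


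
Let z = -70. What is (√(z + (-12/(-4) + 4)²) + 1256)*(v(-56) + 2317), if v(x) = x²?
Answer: 6848968 + 5453*I*√21 ≈ 6.849e+6 + 24989.0*I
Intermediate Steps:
(√(z + (-12/(-4) + 4)²) + 1256)*(v(-56) + 2317) = (√(-70 + (-12/(-4) + 4)²) + 1256)*((-56)² + 2317) = (√(-70 + (-12*(-¼) + 4)²) + 1256)*(3136 + 2317) = (√(-70 + (3 + 4)²) + 1256)*5453 = (√(-70 + 7²) + 1256)*5453 = (√(-70 + 49) + 1256)*5453 = (√(-21) + 1256)*5453 = (I*√21 + 1256)*5453 = (1256 + I*√21)*5453 = 6848968 + 5453*I*√21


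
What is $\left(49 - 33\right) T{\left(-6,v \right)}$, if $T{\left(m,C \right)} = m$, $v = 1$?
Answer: $-96$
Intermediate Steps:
$\left(49 - 33\right) T{\left(-6,v \right)} = \left(49 - 33\right) \left(-6\right) = 16 \left(-6\right) = -96$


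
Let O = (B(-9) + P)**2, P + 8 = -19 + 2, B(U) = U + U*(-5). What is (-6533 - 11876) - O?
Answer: -18530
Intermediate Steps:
B(U) = -4*U (B(U) = U - 5*U = -4*U)
P = -25 (P = -8 + (-19 + 2) = -8 - 17 = -25)
O = 121 (O = (-4*(-9) - 25)**2 = (36 - 25)**2 = 11**2 = 121)
(-6533 - 11876) - O = (-6533 - 11876) - 1*121 = -18409 - 121 = -18530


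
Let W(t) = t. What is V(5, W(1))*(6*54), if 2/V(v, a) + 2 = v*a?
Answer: 216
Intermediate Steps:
V(v, a) = 2/(-2 + a*v) (V(v, a) = 2/(-2 + v*a) = 2/(-2 + a*v))
V(5, W(1))*(6*54) = (2/(-2 + 1*5))*(6*54) = (2/(-2 + 5))*324 = (2/3)*324 = (2*(⅓))*324 = (⅔)*324 = 216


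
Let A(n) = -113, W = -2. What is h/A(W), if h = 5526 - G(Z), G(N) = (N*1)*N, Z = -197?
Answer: 33283/113 ≈ 294.54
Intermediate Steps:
G(N) = N² (G(N) = N*N = N²)
h = -33283 (h = 5526 - 1*(-197)² = 5526 - 1*38809 = 5526 - 38809 = -33283)
h/A(W) = -33283/(-113) = -33283*(-1/113) = 33283/113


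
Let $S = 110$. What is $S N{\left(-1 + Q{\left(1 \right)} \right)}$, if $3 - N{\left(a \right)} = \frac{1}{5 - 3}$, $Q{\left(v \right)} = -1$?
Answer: $275$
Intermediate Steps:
$N{\left(a \right)} = \frac{5}{2}$ ($N{\left(a \right)} = 3 - \frac{1}{5 - 3} = 3 - \frac{1}{2} = \frac{5}{2}$)
$S N{\left(-1 + Q{\left(1 \right)} \right)} = 110 \cdot \frac{5}{2} = 275$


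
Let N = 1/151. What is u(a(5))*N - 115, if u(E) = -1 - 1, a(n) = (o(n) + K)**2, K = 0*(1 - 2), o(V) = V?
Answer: -17367/151 ≈ -115.01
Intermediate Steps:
K = 0 (K = 0*(-1) = 0)
a(n) = n**2 (a(n) = (n + 0)**2 = n**2)
u(E) = -2
N = 1/151 ≈ 0.0066225
u(a(5))*N - 115 = -2*1/151 - 115 = -2/151 - 115 = -17367/151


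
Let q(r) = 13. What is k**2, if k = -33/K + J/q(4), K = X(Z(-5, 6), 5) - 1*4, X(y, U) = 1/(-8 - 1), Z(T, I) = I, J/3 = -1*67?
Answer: 12787776/231361 ≈ 55.272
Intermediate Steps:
J = -201 (J = 3*(-1*67) = 3*(-67) = -201)
X(y, U) = -1/9 (X(y, U) = 1/(-9) = -1/9)
K = -37/9 (K = -1/9 - 1*4 = -1/9 - 4 = -37/9 ≈ -4.1111)
k = -3576/481 (k = -33/(-37/9) - 201/13 = -33*(-9/37) - 201*1/13 = 297/37 - 201/13 = -3576/481 ≈ -7.4345)
k**2 = (-3576/481)**2 = 12787776/231361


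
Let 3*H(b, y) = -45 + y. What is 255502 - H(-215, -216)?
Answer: 255589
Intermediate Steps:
H(b, y) = -15 + y/3 (H(b, y) = (-45 + y)/3 = -15 + y/3)
255502 - H(-215, -216) = 255502 - (-15 + (1/3)*(-216)) = 255502 - (-15 - 72) = 255502 - 1*(-87) = 255502 + 87 = 255589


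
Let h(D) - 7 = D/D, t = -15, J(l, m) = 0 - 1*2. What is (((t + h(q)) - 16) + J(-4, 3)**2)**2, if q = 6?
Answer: 361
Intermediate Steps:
J(l, m) = -2 (J(l, m) = 0 - 2 = -2)
h(D) = 8 (h(D) = 7 + D/D = 7 + 1 = 8)
(((t + h(q)) - 16) + J(-4, 3)**2)**2 = (((-15 + 8) - 16) + (-2)**2)**2 = ((-7 - 16) + 4)**2 = (-23 + 4)**2 = (-19)**2 = 361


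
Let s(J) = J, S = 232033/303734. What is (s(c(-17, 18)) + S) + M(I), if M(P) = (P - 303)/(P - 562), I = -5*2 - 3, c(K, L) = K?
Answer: -2739600931/174647050 ≈ -15.686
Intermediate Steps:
S = 232033/303734 (S = 232033*(1/303734) = 232033/303734 ≈ 0.76394)
I = -13 (I = -10 - 3 = -13)
M(P) = (-303 + P)/(-562 + P)
(s(c(-17, 18)) + S) + M(I) = (-17 + 232033/303734) + (-303 - 13)/(-562 - 13) = -4931445/303734 - 316/(-575) = -4931445/303734 - 1/575*(-316) = -4931445/303734 + 316/575 = -2739600931/174647050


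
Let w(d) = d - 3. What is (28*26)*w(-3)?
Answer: -4368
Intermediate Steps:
w(d) = -3 + d
(28*26)*w(-3) = (28*26)*(-3 - 3) = 728*(-6) = -4368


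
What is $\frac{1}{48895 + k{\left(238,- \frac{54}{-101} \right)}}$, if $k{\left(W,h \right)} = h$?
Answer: $\frac{101}{4938449} \approx 2.0452 \cdot 10^{-5}$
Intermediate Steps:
$\frac{1}{48895 + k{\left(238,- \frac{54}{-101} \right)}} = \frac{1}{48895 - \frac{54}{-101}} = \frac{1}{48895 - - \frac{54}{101}} = \frac{1}{48895 + \frac{54}{101}} = \frac{1}{\frac{4938449}{101}} = \frac{101}{4938449}$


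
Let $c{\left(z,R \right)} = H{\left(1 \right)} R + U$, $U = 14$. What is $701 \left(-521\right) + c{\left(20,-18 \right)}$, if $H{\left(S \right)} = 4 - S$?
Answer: $-365261$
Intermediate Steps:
$c{\left(z,R \right)} = 14 + 3 R$ ($c{\left(z,R \right)} = \left(4 - 1\right) R + 14 = 3 R + 14 = 14 + 3 R$)
$701 \left(-521\right) + c{\left(20,-18 \right)} = 701 \left(-521\right) + \left(14 + 3 \left(-18\right)\right) = -365221 + \left(14 - 54\right) = -365221 - 40 = -365261$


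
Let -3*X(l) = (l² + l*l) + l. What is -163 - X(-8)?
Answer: -123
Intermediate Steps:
X(l) = -2*l²/3 - l/3 (X(l) = -((l² + l*l) + l)/3 = -((l² + l²) + l)/3 = -(2*l² + l)/3 = -(l + 2*l²)/3 = -2*l²/3 - l/3)
-163 - X(-8) = -163 - (-1)*(-8)*(1 + 2*(-8))/3 = -163 - (-1)*(-8)*(1 - 16)/3 = -163 - (-1)*(-8)*(-15)/3 = -163 - 1*(-40) = -163 + 40 = -123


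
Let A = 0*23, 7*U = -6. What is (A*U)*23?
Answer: 0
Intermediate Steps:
U = -6/7 (U = (⅐)*(-6) = -6/7 ≈ -0.85714)
A = 0
(A*U)*23 = (0*(-6/7))*23 = 0*23 = 0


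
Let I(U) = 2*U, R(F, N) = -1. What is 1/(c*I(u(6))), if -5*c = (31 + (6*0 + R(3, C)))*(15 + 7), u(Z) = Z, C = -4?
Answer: -1/1584 ≈ -0.00063131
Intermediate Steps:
c = -132 (c = -(31 + (6*0 - 1))*(15 + 7)/5 = -(31 + (0 - 1))*22/5 = -(31 - 1)*22/5 = -6*22 = -⅕*660 = -132)
1/(c*I(u(6))) = 1/(-264*6) = 1/(-132*12) = 1/(-1584) = -1/1584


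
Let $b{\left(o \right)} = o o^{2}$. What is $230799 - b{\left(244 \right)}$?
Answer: $-14295985$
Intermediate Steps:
$b{\left(o \right)} = o^{3}$
$230799 - b{\left(244 \right)} = 230799 - 244^{3} = 230799 - 14526784 = -14295985$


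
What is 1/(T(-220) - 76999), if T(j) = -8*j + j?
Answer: -1/75459 ≈ -1.3252e-5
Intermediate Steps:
T(j) = -7*j
1/(T(-220) - 76999) = 1/(-7*(-220) - 76999) = 1/(1540 - 76999) = 1/(-75459) = -1/75459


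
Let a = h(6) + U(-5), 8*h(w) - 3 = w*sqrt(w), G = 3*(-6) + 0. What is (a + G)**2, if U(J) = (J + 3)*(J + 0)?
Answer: 3937/64 - 183*sqrt(6)/16 ≈ 33.500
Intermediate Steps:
G = -18 (G = -18 + 0 = -18)
U(J) = J*(3 + J) (U(J) = (3 + J)*J = J*(3 + J))
h(w) = 3/8 + w**(3/2)/8 (h(w) = 3/8 + (w*sqrt(w))/8 = 3/8 + w**(3/2)/8)
a = 83/8 + 3*sqrt(6)/4 (a = (3/8 + 6**(3/2)/8) - 5*(3 - 5) = (3/8 + (6*sqrt(6))/8) - 5*(-2) = (3/8 + 3*sqrt(6)/4) + 10 = 83/8 + 3*sqrt(6)/4 ≈ 12.212)
(a + G)**2 = ((83/8 + 3*sqrt(6)/4) - 18)**2 = (-61/8 + 3*sqrt(6)/4)**2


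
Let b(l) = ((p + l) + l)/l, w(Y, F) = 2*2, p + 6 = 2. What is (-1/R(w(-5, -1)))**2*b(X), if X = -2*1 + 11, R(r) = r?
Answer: 7/72 ≈ 0.097222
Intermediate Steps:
p = -4 (p = -6 + 2 = -4)
w(Y, F) = 4
X = 9 (X = -2 + 11 = 9)
b(l) = (-4 + 2*l)/l (b(l) = ((-4 + l) + l)/l = (-4 + 2*l)/l)
(-1/R(w(-5, -1)))**2*b(X) = (-1/4)**2*(2 - 4/9) = (1/16)*(14/9) = 7/72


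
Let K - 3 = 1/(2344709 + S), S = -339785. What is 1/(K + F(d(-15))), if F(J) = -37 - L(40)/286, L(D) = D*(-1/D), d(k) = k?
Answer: -286704132/9746937883 ≈ -0.029415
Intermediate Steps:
L(D) = -1
F(J) = -10581/286 (F(J) = -37 - (-1)/286 = -37 - 1*(-1/286) = -37 + 1/286 = -10581/286)
K = 6014773/2004924 (K = 3 + 1/(2344709 - 339785) = 3 + 1/2004924 = 6014773/2004924 ≈ 3.0000)
1/(K + F(d(-15))) = 1/(6014773/2004924 - 10581/286) = 1/(-9746937883/286704132) = -286704132/9746937883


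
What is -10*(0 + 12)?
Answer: -120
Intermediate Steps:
-10*(0 + 12) = -10*12 = -120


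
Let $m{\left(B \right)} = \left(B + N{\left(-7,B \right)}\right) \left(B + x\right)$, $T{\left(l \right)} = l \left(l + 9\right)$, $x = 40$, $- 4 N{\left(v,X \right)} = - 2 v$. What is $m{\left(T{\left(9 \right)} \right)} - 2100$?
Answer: $29917$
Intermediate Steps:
$N{\left(v,X \right)} = \frac{v}{2}$ ($N{\left(v,X \right)} = - \frac{\left(-2\right) v}{4} = \frac{v}{2}$)
$T{\left(l \right)} = l \left(9 + l\right)$
$m{\left(B \right)} = \left(40 + B\right) \left(- \frac{7}{2} + B\right)$ ($m{\left(B \right)} = \left(B + \frac{1}{2} \left(-7\right)\right) \left(B + 40\right) = \left(B - \frac{7}{2}\right) \left(40 + B\right) = \left(- \frac{7}{2} + B\right) \left(40 + B\right) = \left(40 + B\right) \left(- \frac{7}{2} + B\right)$)
$m{\left(T{\left(9 \right)} \right)} - 2100 = \left(-140 + \left(9 \left(9 + 9\right)\right)^{2} + \frac{73 \cdot 9 \left(9 + 9\right)}{2}\right) - 2100 = \left(-140 + \left(9 \cdot 18\right)^{2} + \frac{73 \cdot 9 \cdot 18}{2}\right) - 2100 = \left(-140 + 162^{2} + \frac{73}{2} \cdot 162\right) - 2100 = \left(-140 + 26244 + 5913\right) - 2100 = 32017 - 2100 = 29917$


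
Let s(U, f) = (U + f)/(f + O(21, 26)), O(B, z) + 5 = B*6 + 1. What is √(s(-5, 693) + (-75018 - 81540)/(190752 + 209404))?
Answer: 7*√245780990217470/163063570 ≈ 0.67300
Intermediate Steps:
O(B, z) = -4 + 6*B (O(B, z) = -5 + (B*6 + 1) = -5 + (6*B + 1) = -5 + (1 + 6*B) = -4 + 6*B)
s(U, f) = (U + f)/(122 + f) (s(U, f) = (U + f)/(f + (-4 + 6*21)) = (U + f)/(f + (-4 + 126)) = (U + f)/(f + 122) = (U + f)/(122 + f))
√(s(-5, 693) + (-75018 - 81540)/(190752 + 209404)) = √((-5 + 693)/(122 + 693) + (-75018 - 81540)/(190752 + 209404)) = √(688/815 - 156558/400156) = √((1/815)*688 - 156558*1/400156) = √(688/815 - 78279/200078) = √(73856279/163063570) = 7*√245780990217470/163063570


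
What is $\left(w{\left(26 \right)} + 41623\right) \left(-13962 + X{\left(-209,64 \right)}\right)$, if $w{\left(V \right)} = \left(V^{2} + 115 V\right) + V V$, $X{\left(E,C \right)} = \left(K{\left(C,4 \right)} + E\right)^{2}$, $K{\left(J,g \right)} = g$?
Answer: $1289915795$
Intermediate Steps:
$X{\left(E,C \right)} = \left(4 + E\right)^{2}$
$w{\left(V \right)} = 2 V^{2} + 115 V$ ($w{\left(V \right)} = \left(V^{2} + 115 V\right) + V^{2} = 2 V^{2} + 115 V$)
$\left(w{\left(26 \right)} + 41623\right) \left(-13962 + X{\left(-209,64 \right)}\right) = \left(26 \left(115 + 2 \cdot 26\right) + 41623\right) \left(-13962 + \left(4 - 209\right)^{2}\right) = \left(26 \left(115 + 52\right) + 41623\right) \left(-13962 + \left(-205\right)^{2}\right) = \left(26 \cdot 167 + 41623\right) \left(-13962 + 42025\right) = \left(4342 + 41623\right) 28063 = 45965 \cdot 28063 = 1289915795$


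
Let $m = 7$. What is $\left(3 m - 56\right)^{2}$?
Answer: $1225$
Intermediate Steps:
$\left(3 m - 56\right)^{2} = \left(3 \cdot 7 - 56\right)^{2} = \left(21 - 56\right)^{2} = \left(-35\right)^{2} = 1225$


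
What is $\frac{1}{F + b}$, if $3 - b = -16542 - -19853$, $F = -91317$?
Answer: $- \frac{1}{94625} \approx -1.0568 \cdot 10^{-5}$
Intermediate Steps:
$b = -3308$ ($b = 3 - \left(-16542 - -19853\right) = 3 - \left(-16542 + 19853\right) = 3 - 3311 = -3308$)
$\frac{1}{F + b} = \frac{1}{-91317 - 3308} = \frac{1}{-94625} = - \frac{1}{94625}$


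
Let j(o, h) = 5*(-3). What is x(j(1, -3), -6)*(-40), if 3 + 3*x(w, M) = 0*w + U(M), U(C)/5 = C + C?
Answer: 840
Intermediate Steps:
j(o, h) = -15
U(C) = 10*C (U(C) = 5*(C + C) = 5*(2*C) = 10*C)
x(w, M) = -1 + 10*M/3 (x(w, M) = -1 + (0*w + 10*M)/3 = -1 + (0 + 10*M)/3 = -1 + (10*M)/3 = -1 + 10*M/3)
x(j(1, -3), -6)*(-40) = (-1 + (10/3)*(-6))*(-40) = (-1 - 20)*(-40) = -21*(-40) = 840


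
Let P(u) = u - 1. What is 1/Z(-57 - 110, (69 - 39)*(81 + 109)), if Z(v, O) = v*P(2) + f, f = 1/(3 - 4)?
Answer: -1/168 ≈ -0.0059524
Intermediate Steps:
P(u) = -1 + u
f = -1 (f = 1/(-1) = -1)
Z(v, O) = -1 + v (Z(v, O) = v*(-1 + 2) - 1 = v*1 - 1 = v - 1 = -1 + v)
1/Z(-57 - 110, (69 - 39)*(81 + 109)) = 1/(-1 + (-57 - 110)) = 1/(-1 - 167) = 1/(-168) = -1/168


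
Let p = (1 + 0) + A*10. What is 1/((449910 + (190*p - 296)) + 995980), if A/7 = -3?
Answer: 1/1405884 ≈ 7.1130e-7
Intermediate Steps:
A = -21 (A = 7*(-3) = -21)
p = -209 (p = (1 + 0) - 21*10 = 1 - 210 = -209)
1/((449910 + (190*p - 296)) + 995980) = 1/((449910 + (190*(-209) - 296)) + 995980) = 1/((449910 + (-39710 - 296)) + 995980) = 1/((449910 - 40006) + 995980) = 1/(409904 + 995980) = 1/1405884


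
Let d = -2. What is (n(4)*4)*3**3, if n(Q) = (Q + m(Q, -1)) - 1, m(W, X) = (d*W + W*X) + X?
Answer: -1080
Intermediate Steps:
m(W, X) = X - 2*W + W*X (m(W, X) = (-2*W + W*X) + X = X - 2*W + W*X)
n(Q) = -2 - 2*Q (n(Q) = (Q + (-1 - 2*Q + Q*(-1))) - 1 = (Q + (-1 - 2*Q - Q)) - 1 = (Q + (-1 - 3*Q)) - 1 = (-1 - 2*Q) - 1 = -2 - 2*Q)
(n(4)*4)*3**3 = ((-2 - 2*4)*4)*3**3 = ((-2 - 8)*4)*27 = -10*4*27 = -40*27 = -1080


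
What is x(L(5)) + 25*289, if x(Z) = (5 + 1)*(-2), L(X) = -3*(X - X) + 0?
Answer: 7213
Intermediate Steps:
L(X) = 0 (L(X) = -3*0 + 0 = 0 + 0 = 0)
x(Z) = -12 (x(Z) = 6*(-2) = -12)
x(L(5)) + 25*289 = -12 + 25*289 = -12 + 7225 = 7213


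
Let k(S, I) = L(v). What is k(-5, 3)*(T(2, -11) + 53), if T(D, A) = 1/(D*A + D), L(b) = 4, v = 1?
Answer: 1059/5 ≈ 211.80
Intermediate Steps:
k(S, I) = 4
T(D, A) = 1/(D + A*D) (T(D, A) = 1/(A*D + D) = 1/(D + A*D))
k(-5, 3)*(T(2, -11) + 53) = 4*(1/(2*(1 - 11)) + 53) = 4*((½)/(-10) + 53) = 4*((½)*(-⅒) + 53) = 4*(-1/20 + 53) = 4*(1059/20) = 1059/5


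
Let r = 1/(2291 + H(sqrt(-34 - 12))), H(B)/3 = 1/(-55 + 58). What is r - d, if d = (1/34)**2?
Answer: -71/165597 ≈ -0.00042875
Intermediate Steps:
H(B) = 1 (H(B) = 3/(-55 + 58) = 3/3 = 3*(1/3) = 1)
d = 1/1156 (d = (1/34)**2 = 1/1156 ≈ 0.00086505)
r = 1/2292 (r = 1/(2291 + 1) = 1/2292 ≈ 0.00043630)
r - d = 1/2292 - 1*1/1156 = 1/2292 - 1/1156 = -71/165597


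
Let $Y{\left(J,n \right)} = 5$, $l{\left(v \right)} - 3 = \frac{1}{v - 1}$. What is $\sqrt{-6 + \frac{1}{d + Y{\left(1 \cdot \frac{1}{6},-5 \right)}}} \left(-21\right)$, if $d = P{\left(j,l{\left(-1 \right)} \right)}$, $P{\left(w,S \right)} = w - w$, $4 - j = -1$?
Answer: $- \frac{21 i \sqrt{145}}{5} \approx - 50.575 i$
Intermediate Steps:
$j = 5$ ($j = 4 - -1 = 4 + 1 = 5$)
$l{\left(v \right)} = 3 + \frac{1}{-1 + v}$ ($l{\left(v \right)} = 3 + \frac{1}{v - 1} = 3 + \frac{1}{-1 + v}$)
$P{\left(w,S \right)} = 0$
$d = 0$
$\sqrt{-6 + \frac{1}{d + Y{\left(1 \cdot \frac{1}{6},-5 \right)}}} \left(-21\right) = \sqrt{-6 + \frac{1}{0 + 5}} \left(-21\right) = \sqrt{-6 + \frac{1}{5}} \left(-21\right) = \sqrt{- \frac{29}{5}} \left(-21\right) = \frac{i \sqrt{145}}{5} \left(-21\right) = - \frac{21 i \sqrt{145}}{5}$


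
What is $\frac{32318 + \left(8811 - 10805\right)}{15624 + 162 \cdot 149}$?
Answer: $\frac{5054}{6627} \approx 0.76264$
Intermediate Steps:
$\frac{32318 + \left(8811 - 10805\right)}{15624 + 162 \cdot 149} = \frac{32318 - 1994}{15624 + 24138} = \frac{30324}{39762} = 30324 \cdot \frac{1}{39762} = \frac{5054}{6627}$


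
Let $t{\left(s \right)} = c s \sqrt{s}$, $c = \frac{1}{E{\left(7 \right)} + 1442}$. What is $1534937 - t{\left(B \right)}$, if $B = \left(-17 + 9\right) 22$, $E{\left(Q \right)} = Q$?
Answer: $1534937 + \frac{704 i \sqrt{11}}{1449} \approx 1.5349 \cdot 10^{6} + 1.6114 i$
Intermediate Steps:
$B = -176$ ($B = \left(-8\right) 22 = -176$)
$c = \frac{1}{1449}$ ($c = \frac{1}{7 + 1442} = \frac{1}{1449} \approx 0.00069013$)
$t{\left(s \right)} = \frac{s^{\frac{3}{2}}}{1449}$ ($t{\left(s \right)} = \frac{s}{1449} \sqrt{s} = \frac{s^{\frac{3}{2}}}{1449}$)
$1534937 - t{\left(B \right)} = 1534937 - \frac{\left(-176\right)^{\frac{3}{2}}}{1449} = 1534937 - \frac{\left(-704\right) i \sqrt{11}}{1449} = 1534937 - - \frac{704 i \sqrt{11}}{1449} = 1534937 + \frac{704 i \sqrt{11}}{1449}$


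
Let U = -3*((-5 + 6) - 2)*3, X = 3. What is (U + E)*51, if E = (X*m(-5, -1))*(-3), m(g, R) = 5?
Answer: -1836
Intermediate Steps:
E = -45 (E = (3*5)*(-3) = 15*(-3) = -45)
U = 9 (U = -3*(1 - 2)*3 = -3*(-1)*3 = 3*3 = 9)
(U + E)*51 = (9 - 45)*51 = -36*51 = -1836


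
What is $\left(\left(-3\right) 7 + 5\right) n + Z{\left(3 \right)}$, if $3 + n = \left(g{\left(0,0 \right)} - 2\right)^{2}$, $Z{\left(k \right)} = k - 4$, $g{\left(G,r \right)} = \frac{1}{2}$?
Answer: $11$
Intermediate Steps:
$g{\left(G,r \right)} = \frac{1}{2}$
$Z{\left(k \right)} = -4 + k$
$n = - \frac{3}{4}$ ($n = -3 + \left(\frac{1}{2} - 2\right)^{2} = -3 + \left(- \frac{3}{2}\right)^{2} = -3 + \frac{9}{4} = - \frac{3}{4} \approx -0.75$)
$\left(\left(-3\right) 7 + 5\right) n + Z{\left(3 \right)} = \left(\left(-3\right) 7 + 5\right) \left(- \frac{3}{4}\right) + \left(-4 + 3\right) = \left(-21 + 5\right) \left(- \frac{3}{4}\right) - 1 = \left(-16\right) \left(- \frac{3}{4}\right) - 1 = 12 - 1 = 11$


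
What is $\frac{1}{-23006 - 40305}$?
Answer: $- \frac{1}{63311} \approx -1.5795 \cdot 10^{-5}$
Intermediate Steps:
$\frac{1}{-23006 - 40305} = \frac{1}{-63311} = - \frac{1}{63311}$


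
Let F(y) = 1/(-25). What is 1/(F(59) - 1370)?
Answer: -25/34251 ≈ -0.00072991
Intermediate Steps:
F(y) = -1/25
1/(F(59) - 1370) = 1/(-1/25 - 1370) = 1/(-34251/25) = -25/34251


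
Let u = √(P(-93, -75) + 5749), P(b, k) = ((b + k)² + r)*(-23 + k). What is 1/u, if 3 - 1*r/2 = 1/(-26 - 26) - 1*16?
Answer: -I*√4671043/3593110 ≈ -0.0006015*I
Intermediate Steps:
r = 989/26 (r = 6 - 2*(1/(-26 - 26) - 1*16) = 6 - 2*(1/(-52) - 16) = 6 - 2*(-1/52 - 16) = 6 - 2*(-833/52) = 6 + 833/26 = 989/26 ≈ 38.038)
P(b, k) = (-23 + k)*(989/26 + (b + k)²) (P(b, k) = ((b + k)² + 989/26)*(-23 + k) = (989/26 + (b + k)²)*(-23 + k) = (-23 + k)*(989/26 + (b + k)²))
u = 10*I*√4671043/13 (u = √((-22747/26 - 23*(-93 - 75)² + (989/26)*(-75) - 75*(-93 - 75)²) + 5749) = √((-22747/26 - 23*(-168)² - 74175/26 - 75*(-168)²) + 5749) = √((-22747/26 - 23*28224 - 74175/26 - 75*28224) + 5749) = √((-22747/26 - 649152 - 74175/26 - 2116800) + 5749) = √(-36005837/13 + 5749) = √(-35931100/13) = 10*I*√4671043/13 ≈ 1662.5*I)
1/u = 1/(10*I*√4671043/13) = -I*√4671043/3593110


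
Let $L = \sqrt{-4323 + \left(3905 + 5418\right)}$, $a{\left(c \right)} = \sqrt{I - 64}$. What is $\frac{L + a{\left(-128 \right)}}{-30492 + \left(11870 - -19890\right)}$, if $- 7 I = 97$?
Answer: $\frac{25 \sqrt{2}}{634} + \frac{i \sqrt{3815}}{8876} \approx 0.055766 + 0.0069587 i$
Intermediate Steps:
$I = - \frac{97}{7}$ ($I = \left(- \frac{1}{7}\right) 97 = - \frac{97}{7} \approx -13.857$)
$a{\left(c \right)} = \frac{i \sqrt{3815}}{7}$ ($a{\left(c \right)} = \sqrt{- \frac{97}{7} - 64} = \sqrt{- \frac{545}{7}} = \frac{i \sqrt{3815}}{7}$)
$L = 50 \sqrt{2}$ ($L = \sqrt{-4323 + 9323} = \sqrt{5000} = 50 \sqrt{2} \approx 70.711$)
$\frac{L + a{\left(-128 \right)}}{-30492 + \left(11870 - -19890\right)} = \frac{50 \sqrt{2} + \frac{i \sqrt{3815}}{7}}{-30492 + \left(11870 - -19890\right)} = \frac{50 \sqrt{2} + \frac{i \sqrt{3815}}{7}}{-30492 + \left(11870 + 19890\right)} = \frac{50 \sqrt{2} + \frac{i \sqrt{3815}}{7}}{-30492 + 31760} = \frac{50 \sqrt{2} + \frac{i \sqrt{3815}}{7}}{1268} = \left(50 \sqrt{2} + \frac{i \sqrt{3815}}{7}\right) \frac{1}{1268} = \frac{25 \sqrt{2}}{634} + \frac{i \sqrt{3815}}{8876}$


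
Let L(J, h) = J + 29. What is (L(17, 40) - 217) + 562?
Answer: 391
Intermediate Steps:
L(J, h) = 29 + J
(L(17, 40) - 217) + 562 = ((29 + 17) - 217) + 562 = (46 - 217) + 562 = -171 + 562 = 391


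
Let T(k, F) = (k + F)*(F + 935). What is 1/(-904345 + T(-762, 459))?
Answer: -1/1326727 ≈ -7.5373e-7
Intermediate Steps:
T(k, F) = (935 + F)*(F + k) (T(k, F) = (F + k)*(935 + F) = (935 + F)*(F + k))
1/(-904345 + T(-762, 459)) = 1/(-904345 + (459**2 + 935*459 + 935*(-762) + 459*(-762))) = 1/(-904345 + (210681 + 429165 - 712470 - 349758)) = 1/(-904345 - 422382) = 1/(-1326727) = -1/1326727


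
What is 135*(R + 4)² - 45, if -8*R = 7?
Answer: 81495/64 ≈ 1273.4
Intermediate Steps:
R = -7/8 (R = -⅛*7 = -7/8 ≈ -0.87500)
135*(R + 4)² - 45 = 135*(-7/8 + 4)² - 45 = 135*(25/8)² - 45 = 135*(625/64) - 45 = 84375/64 - 45 = 81495/64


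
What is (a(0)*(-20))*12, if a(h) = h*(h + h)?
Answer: 0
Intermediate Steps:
a(h) = 2*h**2 (a(h) = h*(2*h) = 2*h**2)
(a(0)*(-20))*12 = ((2*0**2)*(-20))*12 = ((2*0)*(-20))*12 = (0*(-20))*12 = 0*12 = 0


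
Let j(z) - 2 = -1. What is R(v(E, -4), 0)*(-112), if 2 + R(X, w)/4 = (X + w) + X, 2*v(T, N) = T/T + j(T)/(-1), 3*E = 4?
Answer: 896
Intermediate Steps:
E = 4/3 (E = (⅓)*4 = 4/3 ≈ 1.3333)
j(z) = 1 (j(z) = 2 - 1 = 1)
v(T, N) = 0 (v(T, N) = (T/T + 1/(-1))/2 = (1 + 1*(-1))/2 = (1 - 1)/2 = (½)*0 = 0)
R(X, w) = -8 + 4*w + 8*X (R(X, w) = -8 + 4*((X + w) + X) = -8 + 4*(w + 2*X) = -8 + (4*w + 8*X) = -8 + 4*w + 8*X)
R(v(E, -4), 0)*(-112) = (-8 + 4*0 + 8*0)*(-112) = (-8 + 0 + 0)*(-112) = -8*(-112) = 896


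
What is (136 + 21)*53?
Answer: 8321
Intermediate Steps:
(136 + 21)*53 = 157*53 = 8321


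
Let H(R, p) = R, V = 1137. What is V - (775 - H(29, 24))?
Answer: 391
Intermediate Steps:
V - (775 - H(29, 24)) = 1137 - (775 - 1*29) = 1137 - (775 - 29) = 1137 - 1*746 = 1137 - 746 = 391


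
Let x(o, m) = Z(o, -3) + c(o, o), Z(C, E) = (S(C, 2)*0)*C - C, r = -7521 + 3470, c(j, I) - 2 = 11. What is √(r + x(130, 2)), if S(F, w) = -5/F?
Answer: 2*I*√1042 ≈ 64.56*I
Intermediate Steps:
c(j, I) = 13 (c(j, I) = 2 + 11 = 13)
r = -4051
Z(C, E) = -C (Z(C, E) = (-5/C*0)*C - C = 0*C - C = 0 - C = -C)
x(o, m) = 13 - o (x(o, m) = -o + 13 = 13 - o)
√(r + x(130, 2)) = √(-4051 + (13 - 1*130)) = √(-4051 + (13 - 130)) = √(-4051 - 117) = √(-4168) = 2*I*√1042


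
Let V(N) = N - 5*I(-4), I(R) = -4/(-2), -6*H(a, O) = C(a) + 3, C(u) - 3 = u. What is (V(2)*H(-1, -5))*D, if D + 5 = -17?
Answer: -440/3 ≈ -146.67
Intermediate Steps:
D = -22 (D = -5 - 17 = -22)
C(u) = 3 + u
H(a, O) = -1 - a/6 (H(a, O) = -((3 + a) + 3)/6 = -(6 + a)/6 = -1 - a/6)
I(R) = 2 (I(R) = -4*(-½) = 2)
V(N) = -10 + N (V(N) = N - 5*2 = N - 10 = -10 + N)
(V(2)*H(-1, -5))*D = ((-10 + 2)*(-1 - ⅙*(-1)))*(-22) = -8*(-1 + ⅙)*(-22) = -8*(-⅚)*(-22) = (20/3)*(-22) = -440/3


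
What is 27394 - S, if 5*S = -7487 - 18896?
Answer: 163353/5 ≈ 32671.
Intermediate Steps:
S = -26383/5 (S = (-7487 - 18896)/5 = (1/5)*(-26383) = -26383/5 ≈ -5276.6)
27394 - S = 27394 - 1*(-26383/5) = 27394 + 26383/5 = 163353/5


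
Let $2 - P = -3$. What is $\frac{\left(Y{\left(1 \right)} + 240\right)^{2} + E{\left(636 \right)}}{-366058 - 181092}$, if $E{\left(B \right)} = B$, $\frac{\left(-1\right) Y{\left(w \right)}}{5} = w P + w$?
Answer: $- \frac{22368}{273575} \approx -0.081762$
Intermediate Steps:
$P = 5$ ($P = 2 - -3 = 2 + 3 = 5$)
$Y{\left(w \right)} = - 30 w$ ($Y{\left(w \right)} = - 5 \left(w 5 + w\right) = - 5 \left(5 w + w\right) = - 5 \cdot 6 w = - 30 w$)
$\frac{\left(Y{\left(1 \right)} + 240\right)^{2} + E{\left(636 \right)}}{-366058 - 181092} = \frac{\left(\left(-30\right) 1 + 240\right)^{2} + 636}{-366058 - 181092} = \frac{\left(-30 + 240\right)^{2} + 636}{-547150} = \left(210^{2} + 636\right) \left(- \frac{1}{547150}\right) = \left(44100 + 636\right) \left(- \frac{1}{547150}\right) = 44736 \left(- \frac{1}{547150}\right) = - \frac{22368}{273575}$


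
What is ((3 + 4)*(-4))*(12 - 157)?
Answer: 4060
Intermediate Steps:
((3 + 4)*(-4))*(12 - 157) = (7*(-4))*(-145) = -28*(-145) = 4060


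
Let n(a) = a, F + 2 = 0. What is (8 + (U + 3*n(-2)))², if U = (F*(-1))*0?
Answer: 4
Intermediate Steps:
F = -2 (F = -2 + 0 = -2)
U = 0 (U = -2*(-1)*0 = 2*0 = 0)
(8 + (U + 3*n(-2)))² = (8 + (0 + 3*(-2)))² = (8 + (0 - 6))² = (8 - 6)² = 2² = 4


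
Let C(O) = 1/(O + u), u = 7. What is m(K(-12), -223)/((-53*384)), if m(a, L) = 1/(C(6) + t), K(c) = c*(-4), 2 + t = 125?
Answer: -13/32563200 ≈ -3.9922e-7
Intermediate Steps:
t = 123 (t = -2 + 125 = 123)
C(O) = 1/(7 + O) (C(O) = 1/(O + 7) = 1/(7 + O))
K(c) = -4*c
m(a, L) = 13/1600 (m(a, L) = 1/(1/(7 + 6) + 123) = 1/(1/13 + 123) = 1/(1600/13) = 13/1600)
m(K(-12), -223)/((-53*384)) = 13/(1600*((-53*384))) = (13/1600)/(-20352) = (13/1600)*(-1/20352) = -13/32563200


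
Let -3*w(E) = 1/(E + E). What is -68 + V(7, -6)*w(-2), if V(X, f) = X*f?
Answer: -143/2 ≈ -71.500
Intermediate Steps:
w(E) = -1/(6*E) (w(E) = -1/(3*(E + E)) = -1/(2*E)/3 = -1/(6*E))
-68 + V(7, -6)*w(-2) = -68 + (7*(-6))*(-1/6/(-2)) = -68 - (-7)*(-1)/2 = -68 - 42*1/12 = -68 - 7/2 = -143/2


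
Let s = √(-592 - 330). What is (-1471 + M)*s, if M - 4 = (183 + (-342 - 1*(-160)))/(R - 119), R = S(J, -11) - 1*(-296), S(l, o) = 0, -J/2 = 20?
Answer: -259658*I*√922/177 ≈ -44545.0*I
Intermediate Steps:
s = I*√922 (s = √(-922) = I*√922 ≈ 30.364*I)
J = -40 (J = -2*20 = -40)
R = 296 (R = 0 - 1*(-296) = 0 + 296 = 296)
M = 709/177 (M = 4 + (183 + (-342 - 1*(-160)))/(296 - 119) = 4 + (183 + (-342 + 160))/177 = 4 + (183 - 182)*(1/177) = 4 + 1*(1/177) = 4 + 1/177 = 709/177 ≈ 4.0056)
(-1471 + M)*s = (-1471 + 709/177)*(I*√922) = -259658*I*√922/177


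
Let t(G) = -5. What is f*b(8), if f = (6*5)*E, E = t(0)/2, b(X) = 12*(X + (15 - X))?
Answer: -13500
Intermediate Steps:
b(X) = 180 (b(X) = 12*15 = 180)
E = -5/2 ≈ -2.5000
f = -75 (f = (6*5)*(-5/2) = 30*(-5/2) = -75)
f*b(8) = -75*180 = -13500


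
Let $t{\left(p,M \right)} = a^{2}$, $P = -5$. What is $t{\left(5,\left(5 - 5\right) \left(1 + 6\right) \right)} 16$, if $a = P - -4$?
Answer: $16$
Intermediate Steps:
$a = -1$ ($a = -5 - -4 = -5 + 4 = -1$)
$t{\left(p,M \right)} = 1$ ($t{\left(p,M \right)} = \left(-1\right)^{2} = 1$)
$t{\left(5,\left(5 - 5\right) \left(1 + 6\right) \right)} 16 = 1 \cdot 16 = 16$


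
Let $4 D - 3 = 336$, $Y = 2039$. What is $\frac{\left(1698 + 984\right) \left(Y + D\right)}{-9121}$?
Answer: $- \frac{11391795}{18242} \approx -624.48$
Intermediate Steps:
$D = \frac{339}{4}$ ($D = \frac{3}{4} + \frac{1}{4} \cdot 336 = \frac{3}{4} + 84 = \frac{339}{4} \approx 84.75$)
$\frac{\left(1698 + 984\right) \left(Y + D\right)}{-9121} = \frac{\left(1698 + 984\right) \left(2039 + \frac{339}{4}\right)}{-9121} = 2682 \cdot \frac{8495}{4} \left(- \frac{1}{9121}\right) = \frac{11391795}{2} \left(- \frac{1}{9121}\right) = - \frac{11391795}{18242}$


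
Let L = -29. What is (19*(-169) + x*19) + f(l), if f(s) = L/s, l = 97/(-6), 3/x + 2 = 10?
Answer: -2484815/776 ≈ -3202.1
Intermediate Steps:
x = 3/8 (x = 3/(-2 + 10) = 3/8 ≈ 0.37500)
l = -97/6 (l = 97*(-⅙) = -97/6 ≈ -16.167)
f(s) = -29/s
(19*(-169) + x*19) + f(l) = (19*(-169) + (3/8)*19) - 29/(-97/6) = (-3211 + 57/8) - 29*(-6/97) = -25631/8 + 174/97 = -2484815/776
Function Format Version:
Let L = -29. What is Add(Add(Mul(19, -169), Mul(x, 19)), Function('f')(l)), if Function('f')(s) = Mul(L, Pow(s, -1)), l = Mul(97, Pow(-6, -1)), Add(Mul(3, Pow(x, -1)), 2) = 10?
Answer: Rational(-2484815, 776) ≈ -3202.1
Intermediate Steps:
x = Rational(3, 8) (x = Mul(3, Pow(Add(-2, 10), -1)) = Mul(3, Pow(8, -1)) = Mul(3, Rational(1, 8)) = Rational(3, 8) ≈ 0.37500)
l = Rational(-97, 6) (l = Mul(97, Rational(-1, 6)) = Rational(-97, 6) ≈ -16.167)
Function('f')(s) = Mul(-29, Pow(s, -1))
Add(Add(Mul(19, -169), Mul(x, 19)), Function('f')(l)) = Add(Add(Mul(19, -169), Mul(Rational(3, 8), 19)), Mul(-29, Pow(Rational(-97, 6), -1))) = Add(Add(-3211, Rational(57, 8)), Mul(-29, Rational(-6, 97))) = Add(Rational(-25631, 8), Rational(174, 97)) = Rational(-2484815, 776)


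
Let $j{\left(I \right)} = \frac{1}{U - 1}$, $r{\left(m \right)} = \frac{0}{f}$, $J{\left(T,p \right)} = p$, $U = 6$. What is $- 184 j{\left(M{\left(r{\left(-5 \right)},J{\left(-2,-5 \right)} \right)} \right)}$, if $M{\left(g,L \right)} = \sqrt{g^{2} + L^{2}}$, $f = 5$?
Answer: $- \frac{184}{5} \approx -36.8$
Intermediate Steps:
$r{\left(m \right)} = 0$ ($r{\left(m \right)} = \frac{0}{5} = 0 \cdot \frac{1}{5} = 0$)
$M{\left(g,L \right)} = \sqrt{L^{2} + g^{2}}$
$j{\left(I \right)} = \frac{1}{5}$ ($j{\left(I \right)} = \frac{1}{6 - 1} = \frac{1}{5}$)
$- 184 j{\left(M{\left(r{\left(-5 \right)},J{\left(-2,-5 \right)} \right)} \right)} = \left(-184\right) \frac{1}{5} = - \frac{184}{5}$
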